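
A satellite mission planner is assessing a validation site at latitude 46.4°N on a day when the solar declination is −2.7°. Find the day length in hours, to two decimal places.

11.62 hours

cos H_s = −tan(46.4°) · tan(-2.7°) = 0.0495, so H_s = arccos(0.0495) = 87.16°.
Day length = 2 H_s / 15° h⁻¹ = 174.32° / 15 = 11.621 h.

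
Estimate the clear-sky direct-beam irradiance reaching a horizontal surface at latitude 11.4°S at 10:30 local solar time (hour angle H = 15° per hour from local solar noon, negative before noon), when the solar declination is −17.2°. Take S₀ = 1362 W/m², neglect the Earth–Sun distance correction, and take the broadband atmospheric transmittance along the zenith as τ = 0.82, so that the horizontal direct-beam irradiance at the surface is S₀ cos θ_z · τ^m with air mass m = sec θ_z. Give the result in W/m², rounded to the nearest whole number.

1015 W/m²

Hour angle H = 15° × (10.5 − 12) = -22.50°.
cos θ_z = sin(-11.4°) sin(-17.2°) + cos(-11.4°) cos(-17.2°) cos(-22.50°) = 0.0584 + 0.8652 = 0.9236.
Air mass m = 1/cos θ_z = 1/0.9236 = 1.083; τ^m = 0.82^1.083 = 0.8066.
Surface direct beam = 1362 × 0.9236 × 0.8066 = 1014.66 W/m².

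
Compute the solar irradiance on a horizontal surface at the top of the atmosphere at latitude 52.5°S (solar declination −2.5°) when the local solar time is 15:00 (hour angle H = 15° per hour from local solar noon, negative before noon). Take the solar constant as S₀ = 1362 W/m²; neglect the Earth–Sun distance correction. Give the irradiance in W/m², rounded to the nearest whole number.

Hour angle H = 15° × (15 − 12) = 45.00°.
cos θ_z = sin φ sin δ + cos φ cos δ cos H = (-0.7934)(-0.0436) + (0.6088)(0.9990)(0.7071) = 0.4646.
Top-of-atmosphere irradiance = S₀ cos θ_z = 1362 × 0.4646 = 632.79 W/m².

633 W/m²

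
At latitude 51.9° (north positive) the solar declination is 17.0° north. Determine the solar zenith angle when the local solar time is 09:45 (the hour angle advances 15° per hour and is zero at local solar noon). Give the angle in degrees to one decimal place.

Hour angle H = 15° × (9.75 − 12) = -33.75°.
With φ = 51.9°, δ = 17.0°, H = -33.75°: sin φ sin δ = 0.2301, cos φ cos δ cos H = 0.4906, so cos θ_z = 0.7207.
θ_z = arccos(0.7207) = 43.89°.

43.9°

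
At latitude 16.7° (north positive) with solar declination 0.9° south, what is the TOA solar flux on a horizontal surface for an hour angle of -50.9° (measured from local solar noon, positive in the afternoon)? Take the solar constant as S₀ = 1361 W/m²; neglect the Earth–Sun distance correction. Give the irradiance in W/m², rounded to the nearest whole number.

816 W/m²

With φ = 16.7°, δ = -0.9°, H = -50.90°: sin φ sin δ = -0.0045, cos φ cos δ cos H = 0.6040, so cos θ_z = 0.5995.
Top-of-atmosphere irradiance = S₀ cos θ_z = 1361 × 0.5995 = 815.92 W/m².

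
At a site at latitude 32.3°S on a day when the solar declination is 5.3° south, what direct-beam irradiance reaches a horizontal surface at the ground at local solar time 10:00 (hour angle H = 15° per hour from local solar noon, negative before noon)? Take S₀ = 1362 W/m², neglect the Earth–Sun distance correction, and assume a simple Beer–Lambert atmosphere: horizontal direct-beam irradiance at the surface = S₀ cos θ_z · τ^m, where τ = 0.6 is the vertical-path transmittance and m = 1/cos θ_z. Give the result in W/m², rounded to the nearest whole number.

550 W/m²

Hour angle H = 15° × (10 − 12) = -30.00°.
cos θ_z = sin φ sin δ + cos φ cos δ cos H = (-0.5344)(-0.0924) + (0.8453)(0.9957)(0.8660) = 0.7783.
Air mass m = 1/cos θ_z = 1/0.7783 = 1.285; τ^m = 0.6^1.285 = 0.5187.
Surface direct beam = 1362 × 0.7783 × 0.5187 = 549.85 W/m².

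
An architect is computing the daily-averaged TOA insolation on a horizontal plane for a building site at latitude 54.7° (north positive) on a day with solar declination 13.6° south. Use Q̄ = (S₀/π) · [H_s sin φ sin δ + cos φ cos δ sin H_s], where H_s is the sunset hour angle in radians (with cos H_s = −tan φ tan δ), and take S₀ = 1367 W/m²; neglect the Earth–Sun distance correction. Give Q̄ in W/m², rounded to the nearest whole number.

−tan φ tan δ = −(1.4124)(-0.2419) = 0.3417; H_s = arccos(0.3417) = 70.02°. In radians, H_s = 1.2221.
H_s sin φ sin δ = 1.2221 × 0.8161 × -0.2351 = -0.2345.
cos φ cos δ sin H_s = 0.5779 × 0.9720 × 0.9398 = 0.5279.
Q̄ = (1367/π) × (-0.2345 + 0.5279) = 435.13 × 0.2934 = 127.67 W/m².

128 W/m²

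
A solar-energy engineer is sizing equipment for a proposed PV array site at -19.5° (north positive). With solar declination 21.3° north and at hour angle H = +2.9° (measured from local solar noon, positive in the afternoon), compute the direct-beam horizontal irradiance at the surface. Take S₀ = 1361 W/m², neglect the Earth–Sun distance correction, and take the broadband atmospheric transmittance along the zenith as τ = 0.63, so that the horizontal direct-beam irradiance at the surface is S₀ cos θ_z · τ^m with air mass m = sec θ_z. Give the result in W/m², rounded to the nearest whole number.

558 W/m²

cos θ_z = sin φ sin δ + cos φ cos δ cos H = (-0.3338)(0.3633) + (0.9426)(0.9317)(0.9987) = 0.7558.
Air mass m = 1/cos θ_z = 1/0.7558 = 1.323; τ^m = 0.63^1.323 = 0.5427.
Surface direct beam = 1361 × 0.7558 × 0.5427 = 558.24 W/m².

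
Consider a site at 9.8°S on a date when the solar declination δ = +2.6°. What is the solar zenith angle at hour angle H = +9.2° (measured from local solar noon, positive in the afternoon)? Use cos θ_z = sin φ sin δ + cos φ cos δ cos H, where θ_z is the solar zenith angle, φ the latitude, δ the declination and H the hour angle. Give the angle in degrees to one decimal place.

cos θ_z = sin φ sin δ + cos φ cos δ cos H = (-0.1702)(0.0454) + (0.9854)(0.9990)(0.9871) = 0.9640.
θ_z = arccos(0.9640) = 15.42°.

15.4°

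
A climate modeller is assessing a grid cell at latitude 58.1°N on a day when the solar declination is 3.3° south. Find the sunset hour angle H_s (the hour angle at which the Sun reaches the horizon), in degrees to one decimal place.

84.7°

−tan φ tan δ = −(1.6066)(-0.0577) = 0.0927; H_s = arccos(0.0927) = 84.68°.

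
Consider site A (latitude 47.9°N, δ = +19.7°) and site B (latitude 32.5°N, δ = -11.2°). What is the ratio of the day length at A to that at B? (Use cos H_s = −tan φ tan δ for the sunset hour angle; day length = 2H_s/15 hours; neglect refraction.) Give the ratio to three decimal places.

1.370

A: H_s = arccos(−tan 47.9° · tan 19.7°) = 113.34°, so 2H_s/15 = 15.1120 h.
B: H_s = arccos(−tan 32.5° · tan -11.2°) = 82.75°, so 2H_s/15 = 11.0333 h.
Ratio A/B = 15.1120 / 11.0333 = 1.3697.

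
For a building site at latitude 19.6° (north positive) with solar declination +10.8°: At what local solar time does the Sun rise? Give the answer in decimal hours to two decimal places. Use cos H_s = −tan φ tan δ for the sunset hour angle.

5.74 h

−tan φ tan δ = −(0.3561)(0.1908) = -0.0679; H_s = arccos(-0.0679) = 93.89°.
Sunrise is at 12 − H_s/15 = 12 − 6.259 = 5.741 h local solar time.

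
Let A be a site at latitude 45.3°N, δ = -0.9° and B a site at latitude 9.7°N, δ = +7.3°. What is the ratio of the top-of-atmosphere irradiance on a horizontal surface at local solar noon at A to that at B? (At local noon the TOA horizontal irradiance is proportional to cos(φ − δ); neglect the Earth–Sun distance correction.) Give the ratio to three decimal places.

A: cos θ_z = cos(45.3° − (-0.9°)) = 0.6921.
B: cos θ_z = cos(9.7° − (7.3°)) = 0.9991.
Ratio A/B = 0.6921 / 0.9991 = 0.6927.

0.693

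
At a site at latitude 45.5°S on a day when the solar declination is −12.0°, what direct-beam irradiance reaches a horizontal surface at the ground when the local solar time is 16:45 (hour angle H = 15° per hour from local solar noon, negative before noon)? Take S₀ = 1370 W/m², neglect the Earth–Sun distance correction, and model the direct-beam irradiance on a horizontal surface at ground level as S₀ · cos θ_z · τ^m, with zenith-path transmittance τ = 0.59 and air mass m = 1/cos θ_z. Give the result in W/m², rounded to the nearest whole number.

121 W/m²

Hour angle H = 15° × (16.75 − 12) = 71.25°.
cos θ_z = sin(-45.5°) sin(-12.0°) + cos(-45.5°) cos(-12.0°) cos(71.25°) = 0.1483 + 0.2204 = 0.3687.
Air mass m = 1/cos θ_z = 1/0.3687 = 2.712; τ^m = 0.59^2.712 = 0.2391.
Surface direct beam = 1370 × 0.3687 × 0.2391 = 120.77 W/m².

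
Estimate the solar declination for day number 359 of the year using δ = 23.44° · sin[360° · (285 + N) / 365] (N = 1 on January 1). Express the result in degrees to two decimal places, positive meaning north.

-23.34°

360 × (285 + 359) / 365 = 635.178°; sin(635.178°) = -0.9959.
δ = 23.44 × -0.9959 = -23.344° ≈ -23.34°.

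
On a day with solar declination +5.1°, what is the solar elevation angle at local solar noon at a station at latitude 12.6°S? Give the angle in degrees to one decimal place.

At local solar noon the hour angle is zero, so the elevation is 90° − |φ − δ| = 90° − |-12.6° − (5.1°)| = 90° − 17.7° = 72.3°.

72.3°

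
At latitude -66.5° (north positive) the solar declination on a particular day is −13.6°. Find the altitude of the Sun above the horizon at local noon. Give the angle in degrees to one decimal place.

At local solar noon the hour angle is zero, so the elevation is 90° − |φ − δ| = 90° − |-66.5° − (-13.6°)| = 90° − 52.9° = 37.1°.

37.1°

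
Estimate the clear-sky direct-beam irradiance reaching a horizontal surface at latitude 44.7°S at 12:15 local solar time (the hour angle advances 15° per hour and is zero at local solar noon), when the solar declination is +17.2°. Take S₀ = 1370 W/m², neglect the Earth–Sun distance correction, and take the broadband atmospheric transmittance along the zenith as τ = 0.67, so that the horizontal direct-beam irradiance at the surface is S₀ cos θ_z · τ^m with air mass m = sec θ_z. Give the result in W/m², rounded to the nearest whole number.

274 W/m²

Hour angle H = 15° × (12.25 − 12) = 3.75°.
With φ = -44.7°, δ = 17.2°, H = 3.75°: sin φ sin δ = -0.2080, cos φ cos δ cos H = 0.6776, so cos θ_z = 0.4696.
Air mass m = 1/cos θ_z = 1/0.4696 = 2.129; τ^m = 0.67^2.129 = 0.4263.
Surface direct beam = 1370 × 0.4696 × 0.4263 = 274.26 W/m².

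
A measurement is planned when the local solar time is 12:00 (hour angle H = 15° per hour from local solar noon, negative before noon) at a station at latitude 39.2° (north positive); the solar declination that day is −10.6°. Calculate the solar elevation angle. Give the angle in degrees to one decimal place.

Hour angle H = 15° × (12 − 12) = 0.00°.
cos θ_z = sin φ sin δ + cos φ cos δ cos H = (0.6320)(-0.1840) + (0.7749)(0.9829)(1.0000) = 0.6454.
θ_z = arccos(0.6454) = 49.80°, so the elevation is 90° − 49.80° = 40.20°.

40.2°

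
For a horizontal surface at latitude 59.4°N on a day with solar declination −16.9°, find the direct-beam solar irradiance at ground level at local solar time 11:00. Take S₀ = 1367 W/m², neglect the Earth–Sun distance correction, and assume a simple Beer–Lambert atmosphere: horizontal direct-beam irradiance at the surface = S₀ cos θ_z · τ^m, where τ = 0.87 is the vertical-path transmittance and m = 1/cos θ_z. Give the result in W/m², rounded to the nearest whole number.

Hour angle H = 15° × (11 − 12) = -15.00°.
With φ = 59.4°, δ = -16.9°, H = -15.00°: sin φ sin δ = -0.2502, cos φ cos δ cos H = 0.4705, so cos θ_z = 0.2203.
Air mass m = 1/cos θ_z = 1/0.2203 = 4.539; τ^m = 0.87^4.539 = 0.5315.
Surface direct beam = 1367 × 0.2203 × 0.5315 = 160.06 W/m².

160 W/m²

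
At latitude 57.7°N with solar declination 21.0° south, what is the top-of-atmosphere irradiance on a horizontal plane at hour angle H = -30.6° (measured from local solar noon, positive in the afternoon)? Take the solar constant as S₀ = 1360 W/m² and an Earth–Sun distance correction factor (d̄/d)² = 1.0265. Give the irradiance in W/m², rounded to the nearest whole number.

177 W/m²

cos θ_z = sin(57.7°) sin(-21.0°) + cos(57.7°) cos(-21.0°) cos(-30.60°) = -0.3029 + 0.4294 = 0.1265.
Top-of-atmosphere irradiance = S₀ (d̄/d)² cos θ_z = 1360 × 1.0265 × 0.1265 = 176.60 W/m².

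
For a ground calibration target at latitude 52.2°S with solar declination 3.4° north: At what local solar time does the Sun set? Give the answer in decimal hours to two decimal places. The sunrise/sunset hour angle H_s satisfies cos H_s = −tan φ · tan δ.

17.71 h

The sunset hour angle satisfies cos H_s = −tan φ tan δ = 0.0766, giving H_s = 85.61°.
Sunset is at 12 + H_s/15 = 12 + 5.707 = 17.707 h local solar time.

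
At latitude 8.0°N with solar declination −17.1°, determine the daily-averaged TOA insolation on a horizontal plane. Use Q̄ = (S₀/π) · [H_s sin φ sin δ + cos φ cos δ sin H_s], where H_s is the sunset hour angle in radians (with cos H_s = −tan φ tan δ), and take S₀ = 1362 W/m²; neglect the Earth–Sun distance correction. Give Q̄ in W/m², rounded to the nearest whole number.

cos H_s = −tan(8.0°) · tan(-17.1°) = 0.0432, so H_s = arccos(0.0432) = 87.52°. In radians, H_s = 1.5275.
H_s sin φ sin δ = 1.5275 × 0.1392 × -0.2940 = -0.0625.
cos φ cos δ sin H_s = 0.9903 × 0.9558 × 0.9991 = 0.9457.
Q̄ = (1362/π) × (-0.0625 + 0.9457) = 433.54 × 0.8832 = 382.90 W/m².

383 W/m²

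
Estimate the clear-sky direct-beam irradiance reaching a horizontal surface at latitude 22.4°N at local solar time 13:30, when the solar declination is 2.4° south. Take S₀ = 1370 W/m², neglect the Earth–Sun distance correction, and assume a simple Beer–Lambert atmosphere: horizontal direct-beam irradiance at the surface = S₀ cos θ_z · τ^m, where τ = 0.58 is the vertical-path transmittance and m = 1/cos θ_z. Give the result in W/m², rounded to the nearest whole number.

Hour angle H = 15° × (13.5 − 12) = 22.50°.
With φ = 22.4°, δ = -2.4°, H = 22.50°: sin φ sin δ = -0.0160, cos φ cos δ cos H = 0.8534, so cos θ_z = 0.8374.
Air mass m = 1/cos θ_z = 1/0.8374 = 1.194; τ^m = 0.58^1.194 = 0.5218.
Surface direct beam = 1370 × 0.8374 × 0.5218 = 598.63 W/m².

599 W/m²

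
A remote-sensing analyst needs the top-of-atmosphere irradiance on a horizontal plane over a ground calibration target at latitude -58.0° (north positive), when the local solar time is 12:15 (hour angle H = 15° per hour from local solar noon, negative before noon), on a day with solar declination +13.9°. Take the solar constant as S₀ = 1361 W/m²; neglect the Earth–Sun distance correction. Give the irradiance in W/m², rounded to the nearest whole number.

421 W/m²

Hour angle H = 15° × (12.25 − 12) = 3.75°.
With φ = -58.0°, δ = 13.9°, H = 3.75°: sin φ sin δ = -0.2037, cos φ cos δ cos H = 0.5133, so cos θ_z = 0.3096.
Top-of-atmosphere irradiance = S₀ cos θ_z = 1361 × 0.3096 = 421.37 W/m².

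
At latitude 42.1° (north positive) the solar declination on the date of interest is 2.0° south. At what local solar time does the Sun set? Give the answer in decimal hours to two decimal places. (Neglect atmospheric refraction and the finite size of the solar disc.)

−tan φ tan δ = −(0.9036)(-0.0349) = 0.0315; H_s = arccos(0.0315) = 88.19°.
Sunset is at 12 + H_s/15 = 12 + 5.879 = 17.879 h local solar time.

17.88 h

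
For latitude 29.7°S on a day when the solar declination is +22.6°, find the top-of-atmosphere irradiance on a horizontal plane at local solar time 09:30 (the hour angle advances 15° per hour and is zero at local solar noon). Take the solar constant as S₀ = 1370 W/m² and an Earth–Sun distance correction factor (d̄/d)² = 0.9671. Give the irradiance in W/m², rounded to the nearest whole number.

591 W/m²

Hour angle H = 15° × (9.5 − 12) = -37.50°.
With φ = -29.7°, δ = 22.6°, H = -37.50°: sin φ sin δ = -0.1904, cos φ cos δ cos H = 0.6362, so cos θ_z = 0.4458.
Top-of-atmosphere irradiance = S₀ (d̄/d)² cos θ_z = 1370 × 0.9671 × 0.4458 = 590.65 W/m².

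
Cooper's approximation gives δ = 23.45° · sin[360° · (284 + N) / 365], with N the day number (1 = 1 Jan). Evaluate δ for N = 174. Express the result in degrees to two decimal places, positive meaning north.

+23.44°

360 × (284 + 174) / 365 = 451.726°; sin(451.726°) = 0.9995.
δ = 23.45 × 0.9995 = 23.438° ≈ +23.44°.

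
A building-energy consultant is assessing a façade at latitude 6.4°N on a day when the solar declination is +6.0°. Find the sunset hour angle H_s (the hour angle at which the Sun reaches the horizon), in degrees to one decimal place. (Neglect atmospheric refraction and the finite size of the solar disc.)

The sunset hour angle satisfies cos H_s = −tan φ tan δ = -0.0118, giving H_s = 90.68°.

90.7°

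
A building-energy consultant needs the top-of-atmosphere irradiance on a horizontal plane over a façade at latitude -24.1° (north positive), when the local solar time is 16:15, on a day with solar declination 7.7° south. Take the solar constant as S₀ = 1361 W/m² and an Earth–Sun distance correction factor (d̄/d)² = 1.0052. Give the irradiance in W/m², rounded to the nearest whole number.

622 W/m²

Hour angle H = 15° × (16.25 − 12) = 63.75°.
cos θ_z = sin(-24.1°) sin(-7.7°) + cos(-24.1°) cos(-7.7°) cos(63.75°) = 0.0547 + 0.4001 = 0.4548.
Top-of-atmosphere irradiance = S₀ (d̄/d)² cos θ_z = 1361 × 1.0052 × 0.4548 = 622.20 W/m².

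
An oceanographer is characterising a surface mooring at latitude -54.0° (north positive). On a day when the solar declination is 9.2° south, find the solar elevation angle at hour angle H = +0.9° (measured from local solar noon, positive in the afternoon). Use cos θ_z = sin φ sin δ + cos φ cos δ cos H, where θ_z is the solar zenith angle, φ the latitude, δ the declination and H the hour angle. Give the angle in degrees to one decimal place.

45.2°

cos θ_z = sin φ sin δ + cos φ cos δ cos H = (-0.8090)(-0.1599) + (0.5878)(0.9871)(0.9999) = 0.7095.
θ_z = arccos(0.7095) = 44.81°, so the elevation is 90° − 44.81° = 45.19°.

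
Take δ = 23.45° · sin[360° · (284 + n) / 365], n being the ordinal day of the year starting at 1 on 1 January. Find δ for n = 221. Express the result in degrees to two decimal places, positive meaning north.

+15.67°

360 × (284 + 221) / 365 = 498.082°; sin(498.082°) = 0.6681.
δ = 23.45 × 0.6681 = 15.667° ≈ +15.67°.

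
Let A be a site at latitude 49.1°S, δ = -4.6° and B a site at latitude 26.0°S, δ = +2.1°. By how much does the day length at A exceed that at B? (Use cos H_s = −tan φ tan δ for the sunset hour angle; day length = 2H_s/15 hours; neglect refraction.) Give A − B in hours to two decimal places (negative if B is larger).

+0.85 h

A: H_s = arccos(−tan -49.1° · tan -4.6°) = 95.33°, so 2H_s/15 = 12.7107 h.
B: H_s = arccos(−tan -26.0° · tan 2.1°) = 88.98°, so 2H_s/15 = 11.8640 h.
A − B = 12.7107 − 11.8640 = 0.8467 h.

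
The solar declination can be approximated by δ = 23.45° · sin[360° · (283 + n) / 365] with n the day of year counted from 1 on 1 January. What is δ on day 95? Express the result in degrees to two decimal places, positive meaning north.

360 × (283 + 95) / 365 = 372.822°; sin(372.822°) = 0.2219.
δ = 23.45 × 0.2219 = 5.204° ≈ +5.20°.

+5.20°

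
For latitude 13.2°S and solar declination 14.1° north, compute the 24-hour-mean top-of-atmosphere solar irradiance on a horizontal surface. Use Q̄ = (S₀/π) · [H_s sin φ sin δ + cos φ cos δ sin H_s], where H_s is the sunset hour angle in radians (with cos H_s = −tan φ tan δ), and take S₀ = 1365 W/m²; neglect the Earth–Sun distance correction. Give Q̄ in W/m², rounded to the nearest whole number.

373 W/m²

cos H_s = −tan(-13.2°) · tan(14.1°) = 0.0589, so H_s = arccos(0.0589) = 86.62°. In radians, H_s = 1.5118.
H_s sin φ sin δ = 1.5118 × -0.2284 × 0.2436 = -0.0841.
cos φ cos δ sin H_s = 0.9736 × 0.9699 × 0.9983 = 0.9427.
Q̄ = (1365/π) × (-0.0841 + 0.9427) = 434.49 × 0.8586 = 373.05 W/m².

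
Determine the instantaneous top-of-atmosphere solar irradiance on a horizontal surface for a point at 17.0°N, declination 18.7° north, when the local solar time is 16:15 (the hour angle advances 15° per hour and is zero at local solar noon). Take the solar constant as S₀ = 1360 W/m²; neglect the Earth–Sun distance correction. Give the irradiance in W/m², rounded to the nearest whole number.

672 W/m²

Hour angle H = 15° × (16.25 − 12) = 63.75°.
cos θ_z = sin(17.0°) sin(18.7°) + cos(17.0°) cos(18.7°) cos(63.75°) = 0.0937 + 0.4006 = 0.4943.
Top-of-atmosphere irradiance = S₀ cos θ_z = 1360 × 0.4943 = 672.25 W/m².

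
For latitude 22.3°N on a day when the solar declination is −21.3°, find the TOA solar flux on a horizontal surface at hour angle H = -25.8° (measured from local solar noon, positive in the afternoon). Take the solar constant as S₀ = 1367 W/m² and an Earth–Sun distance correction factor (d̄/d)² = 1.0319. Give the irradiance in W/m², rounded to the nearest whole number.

900 W/m²

With φ = 22.3°, δ = -21.3°, H = -25.80°: sin φ sin δ = -0.1378, cos φ cos δ cos H = 0.7761, so cos θ_z = 0.6383.
Top-of-atmosphere irradiance = S₀ (d̄/d)² cos θ_z = 1367 × 1.0319 × 0.6383 = 900.39 W/m².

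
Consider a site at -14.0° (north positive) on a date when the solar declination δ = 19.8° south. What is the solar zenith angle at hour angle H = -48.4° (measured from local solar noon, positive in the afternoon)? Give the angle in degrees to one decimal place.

With φ = -14.0°, δ = -19.8°, H = -48.40°: sin φ sin δ = 0.0819, cos φ cos δ cos H = 0.6061, so cos θ_z = 0.6880.
θ_z = arccos(0.6880) = 46.53°.

46.5°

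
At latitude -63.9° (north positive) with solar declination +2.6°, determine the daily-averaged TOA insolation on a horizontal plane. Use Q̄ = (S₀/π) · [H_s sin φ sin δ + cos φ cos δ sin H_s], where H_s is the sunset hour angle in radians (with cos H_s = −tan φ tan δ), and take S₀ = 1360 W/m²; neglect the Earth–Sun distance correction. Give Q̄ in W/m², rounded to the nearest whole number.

163 W/m²

The sunset hour angle satisfies cos H_s = −tan φ tan δ = 0.0927, giving H_s = 84.68°. In radians, H_s = 1.4779.
H_s sin φ sin δ = 1.4779 × -0.8980 × 0.0454 = -0.0603.
cos φ cos δ sin H_s = 0.4399 × 0.9990 × 0.9957 = 0.4376.
Q̄ = (1360/π) × (-0.0603 + 0.4376) = 432.90 × 0.3773 = 163.33 W/m².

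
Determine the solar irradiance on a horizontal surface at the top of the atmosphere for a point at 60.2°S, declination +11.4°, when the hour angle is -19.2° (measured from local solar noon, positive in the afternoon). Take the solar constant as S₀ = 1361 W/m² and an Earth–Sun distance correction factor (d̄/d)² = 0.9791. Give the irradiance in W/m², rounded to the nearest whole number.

385 W/m²

With φ = -60.2°, δ = 11.4°, H = -19.20°: sin φ sin δ = -0.1715, cos φ cos δ cos H = 0.4601, so cos θ_z = 0.2886.
Top-of-atmosphere irradiance = S₀ (d̄/d)² cos θ_z = 1361 × 0.9791 × 0.2886 = 384.58 W/m².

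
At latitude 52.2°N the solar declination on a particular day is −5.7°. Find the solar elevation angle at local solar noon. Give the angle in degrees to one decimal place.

32.1°

At local solar noon the hour angle is zero, so the elevation is 90° − |φ − δ| = 90° − |52.2° − (-5.7°)| = 90° − 57.9° = 32.1°.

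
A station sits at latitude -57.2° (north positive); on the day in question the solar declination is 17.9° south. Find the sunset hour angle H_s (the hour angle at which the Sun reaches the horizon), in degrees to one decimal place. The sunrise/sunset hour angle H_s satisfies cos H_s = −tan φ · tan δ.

120.1°

The sunset hour angle satisfies cos H_s = −tan φ tan δ = -0.5012, giving H_s = 120.08°.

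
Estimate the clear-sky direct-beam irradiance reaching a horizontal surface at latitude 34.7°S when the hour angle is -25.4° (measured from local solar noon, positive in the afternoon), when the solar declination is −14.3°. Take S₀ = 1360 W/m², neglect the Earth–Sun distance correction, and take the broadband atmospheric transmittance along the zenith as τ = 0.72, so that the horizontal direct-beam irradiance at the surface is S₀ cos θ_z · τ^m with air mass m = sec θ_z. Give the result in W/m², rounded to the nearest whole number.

With φ = -34.7°, δ = -14.3°, H = -25.40°: sin φ sin δ = 0.1406, cos φ cos δ cos H = 0.7197, so cos θ_z = 0.8603.
Air mass m = 1/cos θ_z = 1/0.8603 = 1.162; τ^m = 0.72^1.162 = 0.6827.
Surface direct beam = 1360 × 0.8603 × 0.6827 = 798.76 W/m².

799 W/m²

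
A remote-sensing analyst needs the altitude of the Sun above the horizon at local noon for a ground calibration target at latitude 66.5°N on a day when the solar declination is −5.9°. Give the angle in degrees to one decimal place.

At local solar noon the hour angle is zero, so the elevation is 90° − |φ − δ| = 90° − |66.5° − (-5.9°)| = 90° − 72.4° = 17.6°.

17.6°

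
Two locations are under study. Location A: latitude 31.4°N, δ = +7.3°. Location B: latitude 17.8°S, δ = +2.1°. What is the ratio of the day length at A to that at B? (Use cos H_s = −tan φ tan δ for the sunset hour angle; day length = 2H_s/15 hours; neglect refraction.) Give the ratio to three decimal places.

A: H_s = arccos(−tan 31.4° · tan 7.3°) = 94.48°, so 2H_s/15 = 12.5973 h.
B: H_s = arccos(−tan -17.8° · tan 2.1°) = 89.33°, so 2H_s/15 = 11.9107 h.
Ratio A/B = 12.5973 / 11.9107 = 1.0576.

1.058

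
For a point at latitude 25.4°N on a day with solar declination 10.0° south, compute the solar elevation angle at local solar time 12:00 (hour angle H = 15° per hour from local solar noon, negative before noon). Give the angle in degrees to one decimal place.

Hour angle H = 15° × (12 − 12) = 0.00°.
With φ = 25.4°, δ = -10.0°, H = 0.00°: sin φ sin δ = -0.0745, cos φ cos δ cos H = 0.8896, so cos θ_z = 0.8151.
θ_z = arccos(0.8151) = 35.40°, so the elevation is 90° − 35.40° = 54.60°.

54.6°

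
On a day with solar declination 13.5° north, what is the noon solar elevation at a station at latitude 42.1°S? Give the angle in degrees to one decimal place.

At local solar noon the hour angle is zero, so the elevation is 90° − |φ − δ| = 90° − |-42.1° − (13.5°)| = 90° − 55.6° = 34.4°.

34.4°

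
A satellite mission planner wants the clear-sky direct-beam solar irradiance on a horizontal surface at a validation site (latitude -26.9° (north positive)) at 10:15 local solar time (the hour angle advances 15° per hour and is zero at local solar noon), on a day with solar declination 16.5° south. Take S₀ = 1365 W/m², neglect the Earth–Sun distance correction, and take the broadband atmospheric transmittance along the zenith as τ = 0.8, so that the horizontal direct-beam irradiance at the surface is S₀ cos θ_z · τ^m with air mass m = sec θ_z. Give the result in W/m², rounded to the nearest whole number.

Hour angle H = 15° × (10.25 − 12) = -26.25°.
cos θ_z = sin φ sin δ + cos φ cos δ cos H = (-0.4524)(-0.2840) + (0.8918)(0.9588)(0.8969) = 0.8954.
Air mass m = 1/cos θ_z = 1/0.8954 = 1.117; τ^m = 0.8^1.117 = 0.7794.
Surface direct beam = 1365 × 0.8954 × 0.7794 = 952.60 W/m².

953 W/m²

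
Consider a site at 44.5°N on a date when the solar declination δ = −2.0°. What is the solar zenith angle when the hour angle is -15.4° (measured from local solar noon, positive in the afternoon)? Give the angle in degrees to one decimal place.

48.5°

cos θ_z = sin φ sin δ + cos φ cos δ cos H = (0.7009)(-0.0349) + (0.7133)(0.9994)(0.9641) = 0.6628.
θ_z = arccos(0.6628) = 48.49°.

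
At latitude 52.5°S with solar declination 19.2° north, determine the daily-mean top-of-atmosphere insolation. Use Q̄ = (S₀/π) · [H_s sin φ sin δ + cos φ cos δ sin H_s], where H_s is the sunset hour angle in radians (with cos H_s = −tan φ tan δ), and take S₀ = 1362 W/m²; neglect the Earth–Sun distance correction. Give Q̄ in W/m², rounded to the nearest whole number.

The sunset hour angle satisfies cos H_s = −tan φ tan δ = 0.4538, giving H_s = 63.01°. In radians, H_s = 1.0997.
H_s sin φ sin δ = 1.0997 × -0.7934 × 0.3289 = -0.2870.
cos φ cos δ sin H_s = 0.6088 × 0.9444 × 0.8911 = 0.5123.
Q̄ = (1362/π) × (-0.2870 + 0.5123) = 433.54 × 0.2253 = 97.68 W/m².

98 W/m²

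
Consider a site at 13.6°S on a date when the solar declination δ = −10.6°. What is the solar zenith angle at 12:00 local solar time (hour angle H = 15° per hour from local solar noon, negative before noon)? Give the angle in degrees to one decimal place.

Hour angle H = 15° × (12 − 12) = 0.00°.
cos θ_z = sin φ sin δ + cos φ cos δ cos H = (-0.2351)(-0.1840) + (0.9720)(0.9829)(1.0000) = 0.9986.
θ_z = arccos(0.9986) = 3.03°.

3.0°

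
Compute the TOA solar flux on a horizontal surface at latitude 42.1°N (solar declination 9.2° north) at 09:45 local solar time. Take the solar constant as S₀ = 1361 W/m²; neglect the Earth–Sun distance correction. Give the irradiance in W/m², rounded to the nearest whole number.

975 W/m²

Hour angle H = 15° × (9.75 − 12) = -33.75°.
cos θ_z = sin(42.1°) sin(9.2°) + cos(42.1°) cos(9.2°) cos(-33.75°) = 0.1072 + 0.6090 = 0.7162.
Top-of-atmosphere irradiance = S₀ cos θ_z = 1361 × 0.7162 = 974.75 W/m².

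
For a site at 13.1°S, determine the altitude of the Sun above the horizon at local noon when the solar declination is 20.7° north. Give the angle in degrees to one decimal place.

At local solar noon the hour angle is zero, so the elevation is 90° − |φ − δ| = 90° − |-13.1° − (20.7°)| = 90° − 33.8° = 56.2°.

56.2°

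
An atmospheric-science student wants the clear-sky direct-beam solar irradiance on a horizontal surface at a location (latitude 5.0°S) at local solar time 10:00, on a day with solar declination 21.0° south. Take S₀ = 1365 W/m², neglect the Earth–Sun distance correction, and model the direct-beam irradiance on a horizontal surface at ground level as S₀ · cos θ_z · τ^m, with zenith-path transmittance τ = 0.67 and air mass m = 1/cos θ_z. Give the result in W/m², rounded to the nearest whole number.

Hour angle H = 15° × (10 − 12) = -30.00°.
cos θ_z = sin(-5.0°) sin(-21.0°) + cos(-5.0°) cos(-21.0°) cos(-30.00°) = 0.0312 + 0.8054 = 0.8366.
Air mass m = 1/cos θ_z = 1/0.8366 = 1.195; τ^m = 0.67^1.195 = 0.6197.
Surface direct beam = 1365 × 0.8366 × 0.6197 = 707.67 W/m².

708 W/m²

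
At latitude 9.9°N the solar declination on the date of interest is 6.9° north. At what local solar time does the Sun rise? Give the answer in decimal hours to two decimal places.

5.92 h

The sunset hour angle satisfies cos H_s = −tan φ tan δ = -0.0211, giving H_s = 91.21°.
Sunrise is at 12 − H_s/15 = 12 − 6.081 = 5.919 h local solar time.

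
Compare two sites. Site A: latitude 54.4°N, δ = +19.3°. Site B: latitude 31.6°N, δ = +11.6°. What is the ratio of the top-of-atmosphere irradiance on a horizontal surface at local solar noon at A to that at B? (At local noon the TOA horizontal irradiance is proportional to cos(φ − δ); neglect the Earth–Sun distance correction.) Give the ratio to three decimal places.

0.871

A: cos θ_z = cos(54.4° − (19.3°)) = 0.8181.
B: cos θ_z = cos(31.6° − (11.6°)) = 0.9397.
Ratio A/B = 0.8181 / 0.9397 = 0.8706.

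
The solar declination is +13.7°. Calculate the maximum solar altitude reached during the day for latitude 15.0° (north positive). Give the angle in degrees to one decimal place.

88.7°

At local solar noon the hour angle is zero, so the elevation is 90° − |φ − δ| = 90° − |15.0° − (13.7°)| = 90° − 1.3° = 88.7°.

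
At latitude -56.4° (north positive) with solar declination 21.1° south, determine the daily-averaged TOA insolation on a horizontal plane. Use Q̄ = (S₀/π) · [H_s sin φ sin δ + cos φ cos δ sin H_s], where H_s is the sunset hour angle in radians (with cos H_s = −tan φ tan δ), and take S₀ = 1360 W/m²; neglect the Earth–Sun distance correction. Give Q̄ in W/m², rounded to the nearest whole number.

The sunset hour angle satisfies cos H_s = −tan φ tan δ = -0.5808, giving H_s = 125.51°. In radians, H_s = 2.1906.
H_s sin φ sin δ = 2.1906 × -0.8329 × -0.3600 = 0.6568.
cos φ cos δ sin H_s = 0.5534 × 0.9330 × 0.8140 = 0.4203.
Q̄ = (1360/π) × (0.6568 + 0.4203) = 432.90 × 1.0771 = 466.28 W/m².

466 W/m²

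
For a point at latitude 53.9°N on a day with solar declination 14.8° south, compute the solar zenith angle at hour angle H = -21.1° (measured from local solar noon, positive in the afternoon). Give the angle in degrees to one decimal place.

71.0°

cos θ_z = sin φ sin δ + cos φ cos δ cos H = (0.8080)(-0.2554) + (0.5892)(0.9668)(0.9330) = 0.3251.
θ_z = arccos(0.3251) = 71.03°.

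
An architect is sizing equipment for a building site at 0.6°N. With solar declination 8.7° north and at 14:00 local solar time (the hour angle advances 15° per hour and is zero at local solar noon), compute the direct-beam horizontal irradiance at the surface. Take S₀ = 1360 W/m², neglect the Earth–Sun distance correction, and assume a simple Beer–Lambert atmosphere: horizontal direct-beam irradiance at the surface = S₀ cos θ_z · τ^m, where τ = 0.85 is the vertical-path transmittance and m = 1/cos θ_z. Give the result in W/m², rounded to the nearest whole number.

965 W/m²

Hour angle H = 15° × (14 − 12) = 30.00°.
With φ = 0.6°, δ = 8.7°, H = 30.00°: sin φ sin δ = 0.0016, cos φ cos δ cos H = 0.8560, so cos θ_z = 0.8576.
Air mass m = 1/cos θ_z = 1/0.8576 = 1.166; τ^m = 0.85^1.166 = 0.8274.
Surface direct beam = 1360 × 0.8576 × 0.8274 = 965.03 W/m².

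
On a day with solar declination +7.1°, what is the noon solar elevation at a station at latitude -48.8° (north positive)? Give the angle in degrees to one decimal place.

At local solar noon the hour angle is zero, so the elevation is 90° − |φ − δ| = 90° − |-48.8° − (7.1°)| = 90° − 55.9° = 34.1°.

34.1°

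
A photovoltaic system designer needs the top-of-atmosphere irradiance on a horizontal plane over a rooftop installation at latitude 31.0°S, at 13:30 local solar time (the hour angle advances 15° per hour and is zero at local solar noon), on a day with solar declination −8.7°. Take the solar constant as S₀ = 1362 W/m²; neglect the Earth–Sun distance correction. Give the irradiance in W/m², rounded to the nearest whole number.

1172 W/m²

Hour angle H = 15° × (13.5 − 12) = 22.50°.
cos θ_z = sin(-31.0°) sin(-8.7°) + cos(-31.0°) cos(-8.7°) cos(22.50°) = 0.0779 + 0.7828 = 0.8607.
Top-of-atmosphere irradiance = S₀ cos θ_z = 1362 × 0.8607 = 1172.27 W/m².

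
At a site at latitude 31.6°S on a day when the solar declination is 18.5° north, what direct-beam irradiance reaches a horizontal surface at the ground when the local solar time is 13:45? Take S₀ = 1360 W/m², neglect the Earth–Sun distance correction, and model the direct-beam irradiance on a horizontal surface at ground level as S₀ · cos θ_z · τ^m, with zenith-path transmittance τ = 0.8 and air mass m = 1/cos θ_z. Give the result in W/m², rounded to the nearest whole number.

509 W/m²

Hour angle H = 15° × (13.75 − 12) = 26.25°.
cos θ_z = sin(-31.6°) sin(18.5°) + cos(-31.6°) cos(18.5°) cos(26.25°) = -0.1663 + 0.7244 = 0.5581.
Air mass m = 1/cos θ_z = 1/0.5581 = 1.792; τ^m = 0.8^1.792 = 0.6704.
Surface direct beam = 1360 × 0.5581 × 0.6704 = 508.84 W/m².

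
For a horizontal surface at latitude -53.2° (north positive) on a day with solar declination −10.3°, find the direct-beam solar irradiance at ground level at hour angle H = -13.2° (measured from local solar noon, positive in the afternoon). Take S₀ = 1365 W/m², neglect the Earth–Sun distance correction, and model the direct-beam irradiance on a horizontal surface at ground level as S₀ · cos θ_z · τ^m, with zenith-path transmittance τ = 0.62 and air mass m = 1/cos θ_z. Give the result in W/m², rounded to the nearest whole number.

cos θ_z = sin(-53.2°) sin(-10.3°) + cos(-53.2°) cos(-10.3°) cos(-13.20°) = 0.1432 + 0.5738 = 0.7170.
Air mass m = 1/cos θ_z = 1/0.7170 = 1.395; τ^m = 0.62^1.395 = 0.5133.
Surface direct beam = 1365 × 0.7170 × 0.5133 = 502.37 W/m².

502 W/m²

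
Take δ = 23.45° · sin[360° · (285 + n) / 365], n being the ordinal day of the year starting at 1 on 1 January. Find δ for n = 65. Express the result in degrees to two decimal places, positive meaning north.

360 × (285 + 65) / 365 = 345.205°; sin(345.205°) = -0.2554.
δ = 23.45 × -0.2554 = -5.989° ≈ -5.99°.

-5.99°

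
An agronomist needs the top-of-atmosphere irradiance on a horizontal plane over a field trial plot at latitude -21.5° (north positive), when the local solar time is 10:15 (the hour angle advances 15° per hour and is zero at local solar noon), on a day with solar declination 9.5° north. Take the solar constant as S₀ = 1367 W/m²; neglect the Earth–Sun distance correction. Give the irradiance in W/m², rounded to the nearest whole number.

Hour angle H = 15° × (10.25 − 12) = -26.25°.
With φ = -21.5°, δ = 9.5°, H = -26.25°: sin φ sin δ = -0.0605, cos φ cos δ cos H = 0.8230, so cos θ_z = 0.7625.
Top-of-atmosphere irradiance = S₀ cos θ_z = 1367 × 0.7625 = 1042.34 W/m².

1042 W/m²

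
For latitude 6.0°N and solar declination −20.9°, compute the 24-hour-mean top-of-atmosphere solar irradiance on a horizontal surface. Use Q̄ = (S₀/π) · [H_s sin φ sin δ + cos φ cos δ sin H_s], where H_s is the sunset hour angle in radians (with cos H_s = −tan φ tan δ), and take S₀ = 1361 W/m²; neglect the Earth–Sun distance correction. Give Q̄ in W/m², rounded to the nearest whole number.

The sunset hour angle satisfies cos H_s = −tan φ tan δ = 0.0401, giving H_s = 87.70°. In radians, H_s = 1.5307.
H_s sin φ sin δ = 1.5307 × 0.1045 × -0.3567 = -0.0571.
cos φ cos δ sin H_s = 0.9945 × 0.9342 × 0.9992 = 0.9283.
Q̄ = (1361/π) × (-0.0571 + 0.9283) = 433.22 × 0.8712 = 377.42 W/m².

377 W/m²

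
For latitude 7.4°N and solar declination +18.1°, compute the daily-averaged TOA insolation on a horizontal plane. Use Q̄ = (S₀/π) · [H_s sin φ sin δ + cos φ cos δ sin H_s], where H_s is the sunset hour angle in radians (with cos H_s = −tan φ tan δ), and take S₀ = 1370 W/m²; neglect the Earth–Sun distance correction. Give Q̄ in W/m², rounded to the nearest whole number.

The sunset hour angle satisfies cos H_s = −tan φ tan δ = -0.0425, giving H_s = 92.44°. In radians, H_s = 1.6134.
H_s sin φ sin δ = 1.6134 × 0.1288 × 0.3107 = 0.0646.
cos φ cos δ sin H_s = 0.9917 × 0.9505 × 0.9991 = 0.9418.
Q̄ = (1370/π) × (0.0646 + 0.9418) = 436.08 × 1.0064 = 438.87 W/m².

439 W/m²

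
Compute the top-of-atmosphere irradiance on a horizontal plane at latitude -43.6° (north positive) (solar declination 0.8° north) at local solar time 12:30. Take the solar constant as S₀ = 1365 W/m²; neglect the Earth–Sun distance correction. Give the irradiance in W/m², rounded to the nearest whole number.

967 W/m²

Hour angle H = 15° × (12.5 − 12) = 7.50°.
cos θ_z = sin(-43.6°) sin(0.8°) + cos(-43.6°) cos(0.8°) cos(7.50°) = -0.0096 + 0.7179 = 0.7083.
Top-of-atmosphere irradiance = S₀ cos θ_z = 1365 × 0.7083 = 966.83 W/m².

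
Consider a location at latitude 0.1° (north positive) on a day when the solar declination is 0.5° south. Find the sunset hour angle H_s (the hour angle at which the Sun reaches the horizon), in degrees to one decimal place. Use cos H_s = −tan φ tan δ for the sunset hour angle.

90.0°

−tan φ tan δ = −(0.0017)(-0.0087) = 0.0000; H_s = arccos(0.0000) = 90.00°.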